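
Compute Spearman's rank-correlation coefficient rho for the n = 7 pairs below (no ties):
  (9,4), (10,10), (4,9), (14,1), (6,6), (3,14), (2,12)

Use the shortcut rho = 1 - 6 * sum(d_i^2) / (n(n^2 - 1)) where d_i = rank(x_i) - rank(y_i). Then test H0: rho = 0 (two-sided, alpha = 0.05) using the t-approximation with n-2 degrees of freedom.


Step 1: Rank x and y separately (midranks; no ties here).
rank(x): 9->5, 10->6, 4->3, 14->7, 6->4, 3->2, 2->1
rank(y): 4->2, 10->5, 9->4, 1->1, 6->3, 14->7, 12->6
Step 2: d_i = R_x(i) - R_y(i); compute d_i^2.
  (5-2)^2=9, (6-5)^2=1, (3-4)^2=1, (7-1)^2=36, (4-3)^2=1, (2-7)^2=25, (1-6)^2=25
sum(d^2) = 98.
Step 3: rho = 1 - 6*98 / (7*(7^2 - 1)) = 1 - 588/336 = -0.750000.
Step 4: Under H0, t = rho * sqrt((n-2)/(1-rho^2)) = -2.5355 ~ t(5).
Step 5: Two-sided p-value from the t-distribution with 5 df = 0.052181.
Step 6: alpha = 0.05. fail to reject H0.

rho = -0.7500, p = 0.052181, fail to reject H0 at alpha = 0.05.


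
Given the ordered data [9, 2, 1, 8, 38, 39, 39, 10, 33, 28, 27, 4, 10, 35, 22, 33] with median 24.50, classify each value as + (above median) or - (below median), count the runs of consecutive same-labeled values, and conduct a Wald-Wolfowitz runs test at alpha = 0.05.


Step 1: Compute median = 24.50; label A = above, B = below.
Labels in order: BBBBAAABAAABBABA  (n_A = 8, n_B = 8)
Step 2: Count runs R = 8.
Step 3: Under H0 (random ordering), E[R] = 2*n_A*n_B/(n_A+n_B) + 1 = 2*8*8/16 + 1 = 9.0000.
        Var[R] = 2*n_A*n_B*(2*n_A*n_B - n_A - n_B) / ((n_A+n_B)^2 * (n_A+n_B-1)) = 14336/3840 = 3.7333.
        SD[R] = 1.9322.
Step 4: Continuity-corrected z = (R + 0.5 - E[R]) / SD[R] = (8 + 0.5 - 9.0000) / 1.9322 = -0.2588.
Step 5: Two-sided p-value via normal approximation = 2*(1 - Phi(|z|)) = 0.795809.
Step 6: alpha = 0.05. fail to reject H0.

R = 8, z = -0.2588, p = 0.795809, fail to reject H0.


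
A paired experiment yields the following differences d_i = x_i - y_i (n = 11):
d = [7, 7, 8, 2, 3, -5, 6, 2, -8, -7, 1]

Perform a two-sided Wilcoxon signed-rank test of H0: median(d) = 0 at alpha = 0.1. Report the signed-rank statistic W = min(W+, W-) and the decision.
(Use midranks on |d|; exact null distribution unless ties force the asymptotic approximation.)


Step 1: Drop any zero differences (none here) and take |d_i|.
|d| = [7, 7, 8, 2, 3, 5, 6, 2, 8, 7, 1]
Step 2: Midrank |d_i| (ties get averaged ranks).
ranks: |7|->8, |7|->8, |8|->10.5, |2|->2.5, |3|->4, |5|->5, |6|->6, |2|->2.5, |8|->10.5, |7|->8, |1|->1
Step 3: Attach original signs; sum ranks with positive sign and with negative sign.
W+ = 8 + 8 + 10.5 + 2.5 + 4 + 6 + 2.5 + 1 = 42.5
W- = 5 + 10.5 + 8 = 23.5
(Check: W+ + W- = 66 should equal n(n+1)/2 = 66.)
Step 4: Test statistic W = min(W+, W-) = 23.5.
Step 5: Ties in |d|, so use the tie-corrected normal approximation.
        E[W] = n(n+1)/4 = 11*12/4 = 33.
        Tie groups: |d|=2 (t=2), |d|=7 (t=3), |d|=8 (t=2); sum(t^3 - t) = 36.
        Var[W] = n(n+1)(2n+1)/24 - sum(t^3-t)/48 = 3036/24 - 36/48 = 125.75.
        z = (W - E[W]) / sqrt(Var[W]) = (23.5 - 33) / 11.2138 = -0.8472.
        Two-sided p = 2*Phi(z) = 0.396901.
Step 6: alpha = 0.1. fail to reject H0.

W+ = 42.5, W- = 23.5, W = min = 23.5, p = 0.396901, fail to reject H0.


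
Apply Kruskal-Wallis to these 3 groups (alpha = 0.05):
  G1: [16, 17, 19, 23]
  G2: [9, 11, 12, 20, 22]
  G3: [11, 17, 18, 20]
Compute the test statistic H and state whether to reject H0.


Step 1: Combine all N = 13 observations and assign midranks.
sorted (value, group, rank): (9,G2,1), (11,G2,2.5), (11,G3,2.5), (12,G2,4), (16,G1,5), (17,G1,6.5), (17,G3,6.5), (18,G3,8), (19,G1,9), (20,G2,10.5), (20,G3,10.5), (22,G2,12), (23,G1,13)
Step 2: Sum ranks within each group.
R_1 = 33.5 (n_1 = 4)
R_2 = 30 (n_2 = 5)
R_3 = 27.5 (n_3 = 4)
Step 3: H = 12/(N(N+1)) * sum(R_i^2/n_i) - 3(N+1)
     = 12/(13*14) * (33.5^2/4 + 30^2/5 + 27.5^2/4) - 3*14
     = 0.065934 * 649.625 - 42
     = 0.832418.
Step 4: Ties present; correction factor C = 1 - 18/(13^3 - 13) = 0.991758. Corrected H = 0.832418 / 0.991758 = 0.839335.
Step 5: Under H0, H ~ chi^2(2); p-value = 0.657265.
Step 6: alpha = 0.05. fail to reject H0.

H = 0.8393, df = 2, p = 0.657265, fail to reject H0.


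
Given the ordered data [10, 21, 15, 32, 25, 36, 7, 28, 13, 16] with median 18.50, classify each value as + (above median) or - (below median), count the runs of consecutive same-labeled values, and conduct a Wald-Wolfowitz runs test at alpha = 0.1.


Step 1: Compute median = 18.50; label A = above, B = below.
Labels in order: BABAAABABB  (n_A = 5, n_B = 5)
Step 2: Count runs R = 7.
Step 3: Under H0 (random ordering), E[R] = 2*n_A*n_B/(n_A+n_B) + 1 = 2*5*5/10 + 1 = 6.0000.
        Var[R] = 2*n_A*n_B*(2*n_A*n_B - n_A - n_B) / ((n_A+n_B)^2 * (n_A+n_B-1)) = 2000/900 = 2.2222.
        SD[R] = 1.4907.
Step 4: Continuity-corrected z = (R - 0.5 - E[R]) / SD[R] = (7 - 0.5 - 6.0000) / 1.4907 = 0.3354.
Step 5: Two-sided p-value via normal approximation = 2*(1 - Phi(|z|)) = 0.737316.
Step 6: alpha = 0.1. fail to reject H0.

R = 7, z = 0.3354, p = 0.737316, fail to reject H0.


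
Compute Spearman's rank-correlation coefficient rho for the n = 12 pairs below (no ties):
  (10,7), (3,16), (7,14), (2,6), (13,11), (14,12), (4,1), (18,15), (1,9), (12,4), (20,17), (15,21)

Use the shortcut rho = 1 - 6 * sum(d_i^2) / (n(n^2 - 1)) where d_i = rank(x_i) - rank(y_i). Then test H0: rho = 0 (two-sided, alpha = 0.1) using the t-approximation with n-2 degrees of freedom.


Step 1: Rank x and y separately (midranks; no ties here).
rank(x): 10->6, 3->3, 7->5, 2->2, 13->8, 14->9, 4->4, 18->11, 1->1, 12->7, 20->12, 15->10
rank(y): 7->4, 16->10, 14->8, 6->3, 11->6, 12->7, 1->1, 15->9, 9->5, 4->2, 17->11, 21->12
Step 2: d_i = R_x(i) - R_y(i); compute d_i^2.
  (6-4)^2=4, (3-10)^2=49, (5-8)^2=9, (2-3)^2=1, (8-6)^2=4, (9-7)^2=4, (4-1)^2=9, (11-9)^2=4, (1-5)^2=16, (7-2)^2=25, (12-11)^2=1, (10-12)^2=4
sum(d^2) = 130.
Step 3: rho = 1 - 6*130 / (12*(12^2 - 1)) = 1 - 780/1716 = 0.545455.
Step 4: Under H0, t = rho * sqrt((n-2)/(1-rho^2)) = 2.0580 ~ t(10).
Step 5: Two-sided p-value from the t-distribution with 10 df = 0.066612.
Step 6: alpha = 0.1. reject H0.

rho = 0.5455, p = 0.066612, reject H0 at alpha = 0.1.


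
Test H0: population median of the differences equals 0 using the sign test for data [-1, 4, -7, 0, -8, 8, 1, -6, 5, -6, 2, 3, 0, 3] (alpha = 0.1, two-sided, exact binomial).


Step 1: Discard zero differences. Original n = 14; n_eff = number of nonzero differences = 12.
Nonzero differences (with sign): -1, +4, -7, -8, +8, +1, -6, +5, -6, +2, +3, +3
Step 2: Count signs: positive = 7, negative = 5.
Step 3: Under H0: P(positive) = 0.5, so the number of positives S ~ Bin(12, 0.5).
Step 4: Two-sided exact p-value = sum of Bin(12,0.5) probabilities at or below the observed probability = 0.774414.
Step 5: alpha = 0.1. fail to reject H0.

n_eff = 12, pos = 7, neg = 5, p = 0.774414, fail to reject H0.


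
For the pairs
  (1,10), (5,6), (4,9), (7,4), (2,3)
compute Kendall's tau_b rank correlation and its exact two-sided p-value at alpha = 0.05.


Step 1: Enumerate the 10 unordered pairs (i,j) with i<j and classify each by sign(x_j-x_i) * sign(y_j-y_i).
  (1,2):dx=+4,dy=-4->D; (1,3):dx=+3,dy=-1->D; (1,4):dx=+6,dy=-6->D; (1,5):dx=+1,dy=-7->D
  (2,3):dx=-1,dy=+3->D; (2,4):dx=+2,dy=-2->D; (2,5):dx=-3,dy=-3->C; (3,4):dx=+3,dy=-5->D
  (3,5):dx=-2,dy=-6->C; (4,5):dx=-5,dy=-1->C
Step 2: C = 3, D = 7, total pairs = 10.
Step 3: tau = (C - D)/(n(n-1)/2) = (3 - 7)/10 = -0.400000.
Step 4: Exact two-sided p-value (enumerate n! = 120 permutations of y under H0): p = 0.483333.
Step 5: alpha = 0.05. fail to reject H0.

tau_b = -0.4000 (C=3, D=7), p = 0.483333, fail to reject H0.


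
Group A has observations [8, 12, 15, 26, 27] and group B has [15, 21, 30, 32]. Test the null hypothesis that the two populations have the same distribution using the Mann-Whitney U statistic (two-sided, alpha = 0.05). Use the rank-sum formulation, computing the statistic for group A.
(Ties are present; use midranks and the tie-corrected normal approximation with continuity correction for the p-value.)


Step 1: Combine and sort all 9 observations; assign midranks.
sorted (value, group): (8,X), (12,X), (15,X), (15,Y), (21,Y), (26,X), (27,X), (30,Y), (32,Y)
ranks: 8->1, 12->2, 15->3.5, 15->3.5, 21->5, 26->6, 27->7, 30->8, 32->9
Step 2: Rank sum for X: R1 = 1 + 2 + 3.5 + 6 + 7 = 19.5.
Step 3: U_X = R1 - n1(n1+1)/2 = 19.5 - 5*6/2 = 19.5 - 15 = 4.5.
       U_Y = n1*n2 - U_X = 20 - 4.5 = 15.5.
Step 4: Ties are present, so use the tie-corrected normal approximation (with continuity correction) for the p-value.
Step 5: p-value = 0.218742; compare to alpha = 0.05. fail to reject H0.

U_X = 4.5, p = 0.218742, fail to reject H0 at alpha = 0.05.


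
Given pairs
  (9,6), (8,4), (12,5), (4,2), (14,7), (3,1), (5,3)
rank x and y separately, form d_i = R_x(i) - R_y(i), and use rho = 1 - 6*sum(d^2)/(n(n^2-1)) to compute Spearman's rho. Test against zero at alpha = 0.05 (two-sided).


Step 1: Rank x and y separately (midranks; no ties here).
rank(x): 9->5, 8->4, 12->6, 4->2, 14->7, 3->1, 5->3
rank(y): 6->6, 4->4, 5->5, 2->2, 7->7, 1->1, 3->3
Step 2: d_i = R_x(i) - R_y(i); compute d_i^2.
  (5-6)^2=1, (4-4)^2=0, (6-5)^2=1, (2-2)^2=0, (7-7)^2=0, (1-1)^2=0, (3-3)^2=0
sum(d^2) = 2.
Step 3: rho = 1 - 6*2 / (7*(7^2 - 1)) = 1 - 12/336 = 0.964286.
Step 4: Under H0, t = rho * sqrt((n-2)/(1-rho^2)) = 8.1408 ~ t(5).
Step 5: Two-sided p-value from the t-distribution with 5 df = 0.000454.
Step 6: alpha = 0.05. reject H0.

rho = 0.9643, p = 0.000454, reject H0 at alpha = 0.05.


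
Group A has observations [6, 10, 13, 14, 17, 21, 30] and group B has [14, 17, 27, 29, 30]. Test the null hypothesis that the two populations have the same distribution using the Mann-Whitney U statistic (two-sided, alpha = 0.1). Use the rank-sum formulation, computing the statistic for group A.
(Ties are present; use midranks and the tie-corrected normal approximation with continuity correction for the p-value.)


Step 1: Combine and sort all 12 observations; assign midranks.
sorted (value, group): (6,X), (10,X), (13,X), (14,X), (14,Y), (17,X), (17,Y), (21,X), (27,Y), (29,Y), (30,X), (30,Y)
ranks: 6->1, 10->2, 13->3, 14->4.5, 14->4.5, 17->6.5, 17->6.5, 21->8, 27->9, 29->10, 30->11.5, 30->11.5
Step 2: Rank sum for X: R1 = 1 + 2 + 3 + 4.5 + 6.5 + 8 + 11.5 = 36.5.
Step 3: U_X = R1 - n1(n1+1)/2 = 36.5 - 7*8/2 = 36.5 - 28 = 8.5.
       U_Y = n1*n2 - U_X = 35 - 8.5 = 26.5.
Step 4: Ties are present, so use the tie-corrected normal approximation (with continuity correction) for the p-value.
Step 5: p-value = 0.165230; compare to alpha = 0.1. fail to reject H0.

U_X = 8.5, p = 0.165230, fail to reject H0 at alpha = 0.1.


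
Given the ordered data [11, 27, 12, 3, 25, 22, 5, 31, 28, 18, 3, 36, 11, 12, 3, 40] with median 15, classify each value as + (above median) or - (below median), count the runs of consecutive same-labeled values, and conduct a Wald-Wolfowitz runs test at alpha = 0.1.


Step 1: Compute median = 15; label A = above, B = below.
Labels in order: BABBAABAAABABBBA  (n_A = 8, n_B = 8)
Step 2: Count runs R = 10.
Step 3: Under H0 (random ordering), E[R] = 2*n_A*n_B/(n_A+n_B) + 1 = 2*8*8/16 + 1 = 9.0000.
        Var[R] = 2*n_A*n_B*(2*n_A*n_B - n_A - n_B) / ((n_A+n_B)^2 * (n_A+n_B-1)) = 14336/3840 = 3.7333.
        SD[R] = 1.9322.
Step 4: Continuity-corrected z = (R - 0.5 - E[R]) / SD[R] = (10 - 0.5 - 9.0000) / 1.9322 = 0.2588.
Step 5: Two-sided p-value via normal approximation = 2*(1 - Phi(|z|)) = 0.795809.
Step 6: alpha = 0.1. fail to reject H0.

R = 10, z = 0.2588, p = 0.795809, fail to reject H0.


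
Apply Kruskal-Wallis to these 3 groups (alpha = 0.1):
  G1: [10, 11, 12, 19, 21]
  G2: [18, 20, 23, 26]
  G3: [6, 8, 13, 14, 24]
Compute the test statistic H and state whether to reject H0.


Step 1: Combine all N = 14 observations and assign midranks.
sorted (value, group, rank): (6,G3,1), (8,G3,2), (10,G1,3), (11,G1,4), (12,G1,5), (13,G3,6), (14,G3,7), (18,G2,8), (19,G1,9), (20,G2,10), (21,G1,11), (23,G2,12), (24,G3,13), (26,G2,14)
Step 2: Sum ranks within each group.
R_1 = 32 (n_1 = 5)
R_2 = 44 (n_2 = 4)
R_3 = 29 (n_3 = 5)
Step 3: H = 12/(N(N+1)) * sum(R_i^2/n_i) - 3(N+1)
     = 12/(14*15) * (32^2/5 + 44^2/4 + 29^2/5) - 3*15
     = 0.057143 * 857 - 45
     = 3.971429.
Step 4: No ties, so H is used without correction.
Step 5: Under H0, H ~ chi^2(2); p-value = 0.137283.
Step 6: alpha = 0.1. fail to reject H0.

H = 3.9714, df = 2, p = 0.137283, fail to reject H0.


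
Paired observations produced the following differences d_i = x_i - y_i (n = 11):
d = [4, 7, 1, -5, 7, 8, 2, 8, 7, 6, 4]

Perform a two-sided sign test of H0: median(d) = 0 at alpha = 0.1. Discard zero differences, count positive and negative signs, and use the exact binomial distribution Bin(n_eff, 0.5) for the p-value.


Step 1: Discard zero differences. Original n = 11; n_eff = number of nonzero differences = 11.
Nonzero differences (with sign): +4, +7, +1, -5, +7, +8, +2, +8, +7, +6, +4
Step 2: Count signs: positive = 10, negative = 1.
Step 3: Under H0: P(positive) = 0.5, so the number of positives S ~ Bin(11, 0.5).
Step 4: Two-sided exact p-value = sum of Bin(11,0.5) probabilities at or below the observed probability = 0.011719.
Step 5: alpha = 0.1. reject H0.

n_eff = 11, pos = 10, neg = 1, p = 0.011719, reject H0.


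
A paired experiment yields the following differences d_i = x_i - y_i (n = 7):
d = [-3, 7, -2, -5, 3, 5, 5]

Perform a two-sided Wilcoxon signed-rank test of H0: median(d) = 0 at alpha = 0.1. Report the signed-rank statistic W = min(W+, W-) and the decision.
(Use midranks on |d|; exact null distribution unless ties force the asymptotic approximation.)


Step 1: Drop any zero differences (none here) and take |d_i|.
|d| = [3, 7, 2, 5, 3, 5, 5]
Step 2: Midrank |d_i| (ties get averaged ranks).
ranks: |3|->2.5, |7|->7, |2|->1, |5|->5, |3|->2.5, |5|->5, |5|->5
Step 3: Attach original signs; sum ranks with positive sign and with negative sign.
W+ = 7 + 2.5 + 5 + 5 = 19.5
W- = 2.5 + 1 + 5 = 8.5
(Check: W+ + W- = 28 should equal n(n+1)/2 = 28.)
Step 4: Test statistic W = min(W+, W-) = 8.5.
Step 5: Ties in |d|, so use the tie-corrected normal approximation.
        E[W] = n(n+1)/4 = 7*8/4 = 14.
        Tie groups: |d|=3 (t=2), |d|=5 (t=3); sum(t^3 - t) = 30.
        Var[W] = n(n+1)(2n+1)/24 - sum(t^3-t)/48 = 840/24 - 30/48 = 34.375.
        z = (W - E[W]) / sqrt(Var[W]) = (8.5 - 14) / 5.8630 = -0.9381.
        Two-sided p = 2*Phi(z) = 0.348202.
Step 6: alpha = 0.1. fail to reject H0.

W+ = 19.5, W- = 8.5, W = min = 8.5, p = 0.348202, fail to reject H0.


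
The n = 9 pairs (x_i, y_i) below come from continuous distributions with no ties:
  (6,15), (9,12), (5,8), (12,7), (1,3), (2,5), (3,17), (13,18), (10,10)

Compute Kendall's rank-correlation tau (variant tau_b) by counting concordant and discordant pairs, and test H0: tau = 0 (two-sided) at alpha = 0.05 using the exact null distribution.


Step 1: Enumerate the 36 unordered pairs (i,j) with i<j and classify each by sign(x_j-x_i) * sign(y_j-y_i).
  (1,2):dx=+3,dy=-3->D; (1,3):dx=-1,dy=-7->C; (1,4):dx=+6,dy=-8->D; (1,5):dx=-5,dy=-12->C
  (1,6):dx=-4,dy=-10->C; (1,7):dx=-3,dy=+2->D; (1,8):dx=+7,dy=+3->C; (1,9):dx=+4,dy=-5->D
  (2,3):dx=-4,dy=-4->C; (2,4):dx=+3,dy=-5->D; (2,5):dx=-8,dy=-9->C; (2,6):dx=-7,dy=-7->C
  (2,7):dx=-6,dy=+5->D; (2,8):dx=+4,dy=+6->C; (2,9):dx=+1,dy=-2->D; (3,4):dx=+7,dy=-1->D
  (3,5):dx=-4,dy=-5->C; (3,6):dx=-3,dy=-3->C; (3,7):dx=-2,dy=+9->D; (3,8):dx=+8,dy=+10->C
  (3,9):dx=+5,dy=+2->C; (4,5):dx=-11,dy=-4->C; (4,6):dx=-10,dy=-2->C; (4,7):dx=-9,dy=+10->D
  (4,8):dx=+1,dy=+11->C; (4,9):dx=-2,dy=+3->D; (5,6):dx=+1,dy=+2->C; (5,7):dx=+2,dy=+14->C
  (5,8):dx=+12,dy=+15->C; (5,9):dx=+9,dy=+7->C; (6,7):dx=+1,dy=+12->C; (6,8):dx=+11,dy=+13->C
  (6,9):dx=+8,dy=+5->C; (7,8):dx=+10,dy=+1->C; (7,9):dx=+7,dy=-7->D; (8,9):dx=-3,dy=-8->C
Step 2: C = 24, D = 12, total pairs = 36.
Step 3: tau = (C - D)/(n(n-1)/2) = (24 - 12)/36 = 0.333333.
Step 4: Exact two-sided p-value (enumerate n! = 362880 permutations of y under H0): p = 0.259518.
Step 5: alpha = 0.05. fail to reject H0.

tau_b = 0.3333 (C=24, D=12), p = 0.259518, fail to reject H0.


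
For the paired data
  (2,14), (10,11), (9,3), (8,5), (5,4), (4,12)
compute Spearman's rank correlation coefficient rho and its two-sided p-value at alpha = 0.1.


Step 1: Rank x and y separately (midranks; no ties here).
rank(x): 2->1, 10->6, 9->5, 8->4, 5->3, 4->2
rank(y): 14->6, 11->4, 3->1, 5->3, 4->2, 12->5
Step 2: d_i = R_x(i) - R_y(i); compute d_i^2.
  (1-6)^2=25, (6-4)^2=4, (5-1)^2=16, (4-3)^2=1, (3-2)^2=1, (2-5)^2=9
sum(d^2) = 56.
Step 3: rho = 1 - 6*56 / (6*(6^2 - 1)) = 1 - 336/210 = -0.600000.
Step 4: Under H0, t = rho * sqrt((n-2)/(1-rho^2)) = -1.5000 ~ t(4).
Step 5: Two-sided p-value from the t-distribution with 4 df = 0.208000.
Step 6: alpha = 0.1. fail to reject H0.

rho = -0.6000, p = 0.208000, fail to reject H0 at alpha = 0.1.


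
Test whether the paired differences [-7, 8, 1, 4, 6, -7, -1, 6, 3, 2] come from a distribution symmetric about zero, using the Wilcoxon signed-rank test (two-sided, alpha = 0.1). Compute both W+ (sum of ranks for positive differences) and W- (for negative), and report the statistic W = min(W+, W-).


Step 1: Drop any zero differences (none here) and take |d_i|.
|d| = [7, 8, 1, 4, 6, 7, 1, 6, 3, 2]
Step 2: Midrank |d_i| (ties get averaged ranks).
ranks: |7|->8.5, |8|->10, |1|->1.5, |4|->5, |6|->6.5, |7|->8.5, |1|->1.5, |6|->6.5, |3|->4, |2|->3
Step 3: Attach original signs; sum ranks with positive sign and with negative sign.
W+ = 10 + 1.5 + 5 + 6.5 + 6.5 + 4 + 3 = 36.5
W- = 8.5 + 8.5 + 1.5 = 18.5
(Check: W+ + W- = 55 should equal n(n+1)/2 = 55.)
Step 4: Test statistic W = min(W+, W-) = 18.5.
Step 5: Ties in |d|, so use the tie-corrected normal approximation.
        E[W] = n(n+1)/4 = 10*11/4 = 27.5.
        Tie groups: |d|=1 (t=2), |d|=6 (t=2), |d|=7 (t=2); sum(t^3 - t) = 18.
        Var[W] = n(n+1)(2n+1)/24 - sum(t^3-t)/48 = 2310/24 - 18/48 = 95.875.
        z = (W - E[W]) / sqrt(Var[W]) = (18.5 - 27.5) / 9.7916 = -0.9192.
        Two-sided p = 2*Phi(z) = 0.358013.
Step 6: alpha = 0.1. fail to reject H0.

W+ = 36.5, W- = 18.5, W = min = 18.5, p = 0.358013, fail to reject H0.


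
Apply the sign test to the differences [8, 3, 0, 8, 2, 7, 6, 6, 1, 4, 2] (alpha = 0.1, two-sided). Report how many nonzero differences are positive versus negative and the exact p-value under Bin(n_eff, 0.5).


Step 1: Discard zero differences. Original n = 11; n_eff = number of nonzero differences = 10.
Nonzero differences (with sign): +8, +3, +8, +2, +7, +6, +6, +1, +4, +2
Step 2: Count signs: positive = 10, negative = 0.
Step 3: Under H0: P(positive) = 0.5, so the number of positives S ~ Bin(10, 0.5).
Step 4: Two-sided exact p-value = sum of Bin(10,0.5) probabilities at or below the observed probability = 0.001953.
Step 5: alpha = 0.1. reject H0.

n_eff = 10, pos = 10, neg = 0, p = 0.001953, reject H0.


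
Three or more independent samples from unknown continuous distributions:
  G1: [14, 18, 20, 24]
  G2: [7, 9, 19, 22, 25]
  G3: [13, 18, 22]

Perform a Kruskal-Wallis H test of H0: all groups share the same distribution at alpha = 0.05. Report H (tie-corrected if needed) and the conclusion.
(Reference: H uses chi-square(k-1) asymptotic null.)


Step 1: Combine all N = 12 observations and assign midranks.
sorted (value, group, rank): (7,G2,1), (9,G2,2), (13,G3,3), (14,G1,4), (18,G1,5.5), (18,G3,5.5), (19,G2,7), (20,G1,8), (22,G2,9.5), (22,G3,9.5), (24,G1,11), (25,G2,12)
Step 2: Sum ranks within each group.
R_1 = 28.5 (n_1 = 4)
R_2 = 31.5 (n_2 = 5)
R_3 = 18 (n_3 = 3)
Step 3: H = 12/(N(N+1)) * sum(R_i^2/n_i) - 3(N+1)
     = 12/(12*13) * (28.5^2/4 + 31.5^2/5 + 18^2/3) - 3*13
     = 0.076923 * 509.512 - 39
     = 0.193269.
Step 4: Ties present; correction factor C = 1 - 12/(12^3 - 12) = 0.993007. Corrected H = 0.193269 / 0.993007 = 0.194630.
Step 5: Under H0, H ~ chi^2(2); p-value = 0.907270.
Step 6: alpha = 0.05. fail to reject H0.

H = 0.1946, df = 2, p = 0.907270, fail to reject H0.


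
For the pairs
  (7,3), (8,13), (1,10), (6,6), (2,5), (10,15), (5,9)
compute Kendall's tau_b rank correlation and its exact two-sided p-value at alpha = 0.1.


Step 1: Enumerate the 21 unordered pairs (i,j) with i<j and classify each by sign(x_j-x_i) * sign(y_j-y_i).
  (1,2):dx=+1,dy=+10->C; (1,3):dx=-6,dy=+7->D; (1,4):dx=-1,dy=+3->D; (1,5):dx=-5,dy=+2->D
  (1,6):dx=+3,dy=+12->C; (1,7):dx=-2,dy=+6->D; (2,3):dx=-7,dy=-3->C; (2,4):dx=-2,dy=-7->C
  (2,5):dx=-6,dy=-8->C; (2,6):dx=+2,dy=+2->C; (2,7):dx=-3,dy=-4->C; (3,4):dx=+5,dy=-4->D
  (3,5):dx=+1,dy=-5->D; (3,6):dx=+9,dy=+5->C; (3,7):dx=+4,dy=-1->D; (4,5):dx=-4,dy=-1->C
  (4,6):dx=+4,dy=+9->C; (4,7):dx=-1,dy=+3->D; (5,6):dx=+8,dy=+10->C; (5,7):dx=+3,dy=+4->C
  (6,7):dx=-5,dy=-6->C
Step 2: C = 13, D = 8, total pairs = 21.
Step 3: tau = (C - D)/(n(n-1)/2) = (13 - 8)/21 = 0.238095.
Step 4: Exact two-sided p-value (enumerate n! = 5040 permutations of y under H0): p = 0.561905.
Step 5: alpha = 0.1. fail to reject H0.

tau_b = 0.2381 (C=13, D=8), p = 0.561905, fail to reject H0.


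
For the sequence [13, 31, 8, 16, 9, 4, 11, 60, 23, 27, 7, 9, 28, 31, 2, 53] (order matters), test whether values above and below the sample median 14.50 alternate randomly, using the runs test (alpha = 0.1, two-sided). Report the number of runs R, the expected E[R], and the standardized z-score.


Step 1: Compute median = 14.50; label A = above, B = below.
Labels in order: BABABBBAAABBAABA  (n_A = 8, n_B = 8)
Step 2: Count runs R = 10.
Step 3: Under H0 (random ordering), E[R] = 2*n_A*n_B/(n_A+n_B) + 1 = 2*8*8/16 + 1 = 9.0000.
        Var[R] = 2*n_A*n_B*(2*n_A*n_B - n_A - n_B) / ((n_A+n_B)^2 * (n_A+n_B-1)) = 14336/3840 = 3.7333.
        SD[R] = 1.9322.
Step 4: Continuity-corrected z = (R - 0.5 - E[R]) / SD[R] = (10 - 0.5 - 9.0000) / 1.9322 = 0.2588.
Step 5: Two-sided p-value via normal approximation = 2*(1 - Phi(|z|)) = 0.795809.
Step 6: alpha = 0.1. fail to reject H0.

R = 10, z = 0.2588, p = 0.795809, fail to reject H0.


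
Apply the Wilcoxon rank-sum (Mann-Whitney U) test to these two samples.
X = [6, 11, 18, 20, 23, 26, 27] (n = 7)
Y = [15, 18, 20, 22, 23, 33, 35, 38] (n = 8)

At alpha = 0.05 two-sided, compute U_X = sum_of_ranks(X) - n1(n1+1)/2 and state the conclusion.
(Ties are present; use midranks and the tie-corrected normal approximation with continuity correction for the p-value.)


Step 1: Combine and sort all 15 observations; assign midranks.
sorted (value, group): (6,X), (11,X), (15,Y), (18,X), (18,Y), (20,X), (20,Y), (22,Y), (23,X), (23,Y), (26,X), (27,X), (33,Y), (35,Y), (38,Y)
ranks: 6->1, 11->2, 15->3, 18->4.5, 18->4.5, 20->6.5, 20->6.5, 22->8, 23->9.5, 23->9.5, 26->11, 27->12, 33->13, 35->14, 38->15
Step 2: Rank sum for X: R1 = 1 + 2 + 4.5 + 6.5 + 9.5 + 11 + 12 = 46.5.
Step 3: U_X = R1 - n1(n1+1)/2 = 46.5 - 7*8/2 = 46.5 - 28 = 18.5.
       U_Y = n1*n2 - U_X = 56 - 18.5 = 37.5.
Step 4: Ties are present, so use the tie-corrected normal approximation (with continuity correction) for the p-value.
Step 5: p-value = 0.296324; compare to alpha = 0.05. fail to reject H0.

U_X = 18.5, p = 0.296324, fail to reject H0 at alpha = 0.05.


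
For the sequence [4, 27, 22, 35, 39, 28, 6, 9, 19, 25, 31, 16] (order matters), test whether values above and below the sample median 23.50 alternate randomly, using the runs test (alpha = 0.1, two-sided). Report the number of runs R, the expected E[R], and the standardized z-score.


Step 1: Compute median = 23.50; label A = above, B = below.
Labels in order: BABAAABBBAAB  (n_A = 6, n_B = 6)
Step 2: Count runs R = 7.
Step 3: Under H0 (random ordering), E[R] = 2*n_A*n_B/(n_A+n_B) + 1 = 2*6*6/12 + 1 = 7.0000.
        Var[R] = 2*n_A*n_B*(2*n_A*n_B - n_A - n_B) / ((n_A+n_B)^2 * (n_A+n_B-1)) = 4320/1584 = 2.7273.
        SD[R] = 1.6514.
Step 4: R = E[R], so z = 0 with no continuity correction.
Step 5: Two-sided p-value via normal approximation = 2*(1 - Phi(|z|)) = 1.000000.
Step 6: alpha = 0.1. fail to reject H0.

R = 7, z = 0.0000, p = 1.000000, fail to reject H0.


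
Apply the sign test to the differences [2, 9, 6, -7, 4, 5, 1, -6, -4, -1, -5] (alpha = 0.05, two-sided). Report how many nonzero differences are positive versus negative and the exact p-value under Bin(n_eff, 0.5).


Step 1: Discard zero differences. Original n = 11; n_eff = number of nonzero differences = 11.
Nonzero differences (with sign): +2, +9, +6, -7, +4, +5, +1, -6, -4, -1, -5
Step 2: Count signs: positive = 6, negative = 5.
Step 3: Under H0: P(positive) = 0.5, so the number of positives S ~ Bin(11, 0.5).
Step 4: Two-sided exact p-value = sum of Bin(11,0.5) probabilities at or below the observed probability = 1.000000.
Step 5: alpha = 0.05. fail to reject H0.

n_eff = 11, pos = 6, neg = 5, p = 1.000000, fail to reject H0.


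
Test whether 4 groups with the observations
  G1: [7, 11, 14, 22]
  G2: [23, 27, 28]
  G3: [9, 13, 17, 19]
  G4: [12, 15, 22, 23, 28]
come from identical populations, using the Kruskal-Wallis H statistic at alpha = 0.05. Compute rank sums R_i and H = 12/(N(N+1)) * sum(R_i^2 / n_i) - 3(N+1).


Step 1: Combine all N = 16 observations and assign midranks.
sorted (value, group, rank): (7,G1,1), (9,G3,2), (11,G1,3), (12,G4,4), (13,G3,5), (14,G1,6), (15,G4,7), (17,G3,8), (19,G3,9), (22,G1,10.5), (22,G4,10.5), (23,G2,12.5), (23,G4,12.5), (27,G2,14), (28,G2,15.5), (28,G4,15.5)
Step 2: Sum ranks within each group.
R_1 = 20.5 (n_1 = 4)
R_2 = 42 (n_2 = 3)
R_3 = 24 (n_3 = 4)
R_4 = 49.5 (n_4 = 5)
Step 3: H = 12/(N(N+1)) * sum(R_i^2/n_i) - 3(N+1)
     = 12/(16*17) * (20.5^2/4 + 42^2/3 + 24^2/4 + 49.5^2/5) - 3*17
     = 0.044118 * 1327.11 - 51
     = 7.549081.
Step 4: Ties present; correction factor C = 1 - 18/(16^3 - 16) = 0.995588. Corrected H = 7.549081 / 0.995588 = 7.582533.
Step 5: Under H0, H ~ chi^2(3); p-value = 0.055475.
Step 6: alpha = 0.05. fail to reject H0.

H = 7.5825, df = 3, p = 0.055475, fail to reject H0.


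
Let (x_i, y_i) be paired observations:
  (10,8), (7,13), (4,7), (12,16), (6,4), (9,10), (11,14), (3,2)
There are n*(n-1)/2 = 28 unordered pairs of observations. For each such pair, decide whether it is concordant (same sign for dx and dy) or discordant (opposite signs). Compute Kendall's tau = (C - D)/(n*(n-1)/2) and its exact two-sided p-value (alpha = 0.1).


Step 1: Enumerate the 28 unordered pairs (i,j) with i<j and classify each by sign(x_j-x_i) * sign(y_j-y_i).
  (1,2):dx=-3,dy=+5->D; (1,3):dx=-6,dy=-1->C; (1,4):dx=+2,dy=+8->C; (1,5):dx=-4,dy=-4->C
  (1,6):dx=-1,dy=+2->D; (1,7):dx=+1,dy=+6->C; (1,8):dx=-7,dy=-6->C; (2,3):dx=-3,dy=-6->C
  (2,4):dx=+5,dy=+3->C; (2,5):dx=-1,dy=-9->C; (2,6):dx=+2,dy=-3->D; (2,7):dx=+4,dy=+1->C
  (2,8):dx=-4,dy=-11->C; (3,4):dx=+8,dy=+9->C; (3,5):dx=+2,dy=-3->D; (3,6):dx=+5,dy=+3->C
  (3,7):dx=+7,dy=+7->C; (3,8):dx=-1,dy=-5->C; (4,5):dx=-6,dy=-12->C; (4,6):dx=-3,dy=-6->C
  (4,7):dx=-1,dy=-2->C; (4,8):dx=-9,dy=-14->C; (5,6):dx=+3,dy=+6->C; (5,7):dx=+5,dy=+10->C
  (5,8):dx=-3,dy=-2->C; (6,7):dx=+2,dy=+4->C; (6,8):dx=-6,dy=-8->C; (7,8):dx=-8,dy=-12->C
Step 2: C = 24, D = 4, total pairs = 28.
Step 3: tau = (C - D)/(n(n-1)/2) = (24 - 4)/28 = 0.714286.
Step 4: Exact two-sided p-value (enumerate n! = 40320 permutations of y under H0): p = 0.014137.
Step 5: alpha = 0.1. reject H0.

tau_b = 0.7143 (C=24, D=4), p = 0.014137, reject H0.


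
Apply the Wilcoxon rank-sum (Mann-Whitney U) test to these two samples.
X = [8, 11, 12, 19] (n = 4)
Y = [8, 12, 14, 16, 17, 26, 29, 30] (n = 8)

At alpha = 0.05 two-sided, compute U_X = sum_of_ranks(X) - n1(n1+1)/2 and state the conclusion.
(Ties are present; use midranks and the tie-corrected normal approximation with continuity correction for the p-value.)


Step 1: Combine and sort all 12 observations; assign midranks.
sorted (value, group): (8,X), (8,Y), (11,X), (12,X), (12,Y), (14,Y), (16,Y), (17,Y), (19,X), (26,Y), (29,Y), (30,Y)
ranks: 8->1.5, 8->1.5, 11->3, 12->4.5, 12->4.5, 14->6, 16->7, 17->8, 19->9, 26->10, 29->11, 30->12
Step 2: Rank sum for X: R1 = 1.5 + 3 + 4.5 + 9 = 18.
Step 3: U_X = R1 - n1(n1+1)/2 = 18 - 4*5/2 = 18 - 10 = 8.
       U_Y = n1*n2 - U_X = 32 - 8 = 24.
Step 4: Ties are present, so use the tie-corrected normal approximation (with continuity correction) for the p-value.
Step 5: p-value = 0.201148; compare to alpha = 0.05. fail to reject H0.

U_X = 8, p = 0.201148, fail to reject H0 at alpha = 0.05.


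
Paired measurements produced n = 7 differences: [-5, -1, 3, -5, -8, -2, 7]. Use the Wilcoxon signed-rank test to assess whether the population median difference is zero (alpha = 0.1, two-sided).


Step 1: Drop any zero differences (none here) and take |d_i|.
|d| = [5, 1, 3, 5, 8, 2, 7]
Step 2: Midrank |d_i| (ties get averaged ranks).
ranks: |5|->4.5, |1|->1, |3|->3, |5|->4.5, |8|->7, |2|->2, |7|->6
Step 3: Attach original signs; sum ranks with positive sign and with negative sign.
W+ = 3 + 6 = 9
W- = 4.5 + 1 + 4.5 + 7 + 2 = 19
(Check: W+ + W- = 28 should equal n(n+1)/2 = 28.)
Step 4: Test statistic W = min(W+, W-) = 9.
Step 5: Ties in |d|, so use the tie-corrected normal approximation.
        E[W] = n(n+1)/4 = 7*8/4 = 14.
        Tie groups: |d|=5 (t=2); sum(t^3 - t) = 6.
        Var[W] = n(n+1)(2n+1)/24 - sum(t^3-t)/48 = 840/24 - 6/48 = 34.875.
        z = (W - E[W]) / sqrt(Var[W]) = (9 - 14) / 5.9055 = -0.8467.
        Two-sided p = 2*Phi(z) = 0.397180.
Step 6: alpha = 0.1. fail to reject H0.

W+ = 9, W- = 19, W = min = 9, p = 0.397180, fail to reject H0.


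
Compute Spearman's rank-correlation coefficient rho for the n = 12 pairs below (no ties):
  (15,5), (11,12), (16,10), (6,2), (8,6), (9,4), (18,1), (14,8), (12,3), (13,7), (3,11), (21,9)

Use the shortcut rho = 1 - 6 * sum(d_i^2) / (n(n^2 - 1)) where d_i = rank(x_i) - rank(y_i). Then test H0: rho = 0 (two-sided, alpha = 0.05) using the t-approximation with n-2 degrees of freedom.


Step 1: Rank x and y separately (midranks; no ties here).
rank(x): 15->9, 11->5, 16->10, 6->2, 8->3, 9->4, 18->11, 14->8, 12->6, 13->7, 3->1, 21->12
rank(y): 5->5, 12->12, 10->10, 2->2, 6->6, 4->4, 1->1, 8->8, 3->3, 7->7, 11->11, 9->9
Step 2: d_i = R_x(i) - R_y(i); compute d_i^2.
  (9-5)^2=16, (5-12)^2=49, (10-10)^2=0, (2-2)^2=0, (3-6)^2=9, (4-4)^2=0, (11-1)^2=100, (8-8)^2=0, (6-3)^2=9, (7-7)^2=0, (1-11)^2=100, (12-9)^2=9
sum(d^2) = 292.
Step 3: rho = 1 - 6*292 / (12*(12^2 - 1)) = 1 - 1752/1716 = -0.020979.
Step 4: Under H0, t = rho * sqrt((n-2)/(1-rho^2)) = -0.0664 ~ t(10).
Step 5: Two-sided p-value from the t-distribution with 10 df = 0.948402.
Step 6: alpha = 0.05. fail to reject H0.

rho = -0.0210, p = 0.948402, fail to reject H0 at alpha = 0.05.


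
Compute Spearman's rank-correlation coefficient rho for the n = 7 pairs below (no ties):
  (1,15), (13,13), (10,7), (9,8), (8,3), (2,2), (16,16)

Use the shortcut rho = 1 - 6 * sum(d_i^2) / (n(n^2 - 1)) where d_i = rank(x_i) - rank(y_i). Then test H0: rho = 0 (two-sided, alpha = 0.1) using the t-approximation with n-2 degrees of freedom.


Step 1: Rank x and y separately (midranks; no ties here).
rank(x): 1->1, 13->6, 10->5, 9->4, 8->3, 2->2, 16->7
rank(y): 15->6, 13->5, 7->3, 8->4, 3->2, 2->1, 16->7
Step 2: d_i = R_x(i) - R_y(i); compute d_i^2.
  (1-6)^2=25, (6-5)^2=1, (5-3)^2=4, (4-4)^2=0, (3-2)^2=1, (2-1)^2=1, (7-7)^2=0
sum(d^2) = 32.
Step 3: rho = 1 - 6*32 / (7*(7^2 - 1)) = 1 - 192/336 = 0.428571.
Step 4: Under H0, t = rho * sqrt((n-2)/(1-rho^2)) = 1.0607 ~ t(5).
Step 5: Two-sided p-value from the t-distribution with 5 df = 0.337368.
Step 6: alpha = 0.1. fail to reject H0.

rho = 0.4286, p = 0.337368, fail to reject H0 at alpha = 0.1.


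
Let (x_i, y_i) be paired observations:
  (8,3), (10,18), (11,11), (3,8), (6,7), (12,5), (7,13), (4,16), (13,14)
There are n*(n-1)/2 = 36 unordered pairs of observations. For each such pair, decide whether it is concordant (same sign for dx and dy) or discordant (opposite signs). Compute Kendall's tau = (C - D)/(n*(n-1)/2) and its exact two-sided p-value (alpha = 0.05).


Step 1: Enumerate the 36 unordered pairs (i,j) with i<j and classify each by sign(x_j-x_i) * sign(y_j-y_i).
  (1,2):dx=+2,dy=+15->C; (1,3):dx=+3,dy=+8->C; (1,4):dx=-5,dy=+5->D; (1,5):dx=-2,dy=+4->D
  (1,6):dx=+4,dy=+2->C; (1,7):dx=-1,dy=+10->D; (1,8):dx=-4,dy=+13->D; (1,9):dx=+5,dy=+11->C
  (2,3):dx=+1,dy=-7->D; (2,4):dx=-7,dy=-10->C; (2,5):dx=-4,dy=-11->C; (2,6):dx=+2,dy=-13->D
  (2,7):dx=-3,dy=-5->C; (2,8):dx=-6,dy=-2->C; (2,9):dx=+3,dy=-4->D; (3,4):dx=-8,dy=-3->C
  (3,5):dx=-5,dy=-4->C; (3,6):dx=+1,dy=-6->D; (3,7):dx=-4,dy=+2->D; (3,8):dx=-7,dy=+5->D
  (3,9):dx=+2,dy=+3->C; (4,5):dx=+3,dy=-1->D; (4,6):dx=+9,dy=-3->D; (4,7):dx=+4,dy=+5->C
  (4,8):dx=+1,dy=+8->C; (4,9):dx=+10,dy=+6->C; (5,6):dx=+6,dy=-2->D; (5,7):dx=+1,dy=+6->C
  (5,8):dx=-2,dy=+9->D; (5,9):dx=+7,dy=+7->C; (6,7):dx=-5,dy=+8->D; (6,8):dx=-8,dy=+11->D
  (6,9):dx=+1,dy=+9->C; (7,8):dx=-3,dy=+3->D; (7,9):dx=+6,dy=+1->C; (8,9):dx=+9,dy=-2->D
Step 2: C = 18, D = 18, total pairs = 36.
Step 3: tau = (C - D)/(n(n-1)/2) = (18 - 18)/36 = 0.000000.
Step 4: Exact two-sided p-value (enumerate n! = 362880 permutations of y under H0): p = 1.000000.
Step 5: alpha = 0.05. fail to reject H0.

tau_b = 0.0000 (C=18, D=18), p = 1.000000, fail to reject H0.


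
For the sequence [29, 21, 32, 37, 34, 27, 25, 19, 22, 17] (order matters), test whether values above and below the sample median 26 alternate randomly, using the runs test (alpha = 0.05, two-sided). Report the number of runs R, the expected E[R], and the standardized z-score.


Step 1: Compute median = 26; label A = above, B = below.
Labels in order: ABAAAABBBB  (n_A = 5, n_B = 5)
Step 2: Count runs R = 4.
Step 3: Under H0 (random ordering), E[R] = 2*n_A*n_B/(n_A+n_B) + 1 = 2*5*5/10 + 1 = 6.0000.
        Var[R] = 2*n_A*n_B*(2*n_A*n_B - n_A - n_B) / ((n_A+n_B)^2 * (n_A+n_B-1)) = 2000/900 = 2.2222.
        SD[R] = 1.4907.
Step 4: Continuity-corrected z = (R + 0.5 - E[R]) / SD[R] = (4 + 0.5 - 6.0000) / 1.4907 = -1.0062.
Step 5: Two-sided p-value via normal approximation = 2*(1 - Phi(|z|)) = 0.314305.
Step 6: alpha = 0.05. fail to reject H0.

R = 4, z = -1.0062, p = 0.314305, fail to reject H0.


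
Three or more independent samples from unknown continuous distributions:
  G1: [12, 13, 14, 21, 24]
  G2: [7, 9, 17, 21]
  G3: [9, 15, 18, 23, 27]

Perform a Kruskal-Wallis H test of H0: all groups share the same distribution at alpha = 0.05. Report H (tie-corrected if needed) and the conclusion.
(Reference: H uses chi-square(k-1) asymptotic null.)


Step 1: Combine all N = 14 observations and assign midranks.
sorted (value, group, rank): (7,G2,1), (9,G2,2.5), (9,G3,2.5), (12,G1,4), (13,G1,5), (14,G1,6), (15,G3,7), (17,G2,8), (18,G3,9), (21,G1,10.5), (21,G2,10.5), (23,G3,12), (24,G1,13), (27,G3,14)
Step 2: Sum ranks within each group.
R_1 = 38.5 (n_1 = 5)
R_2 = 22 (n_2 = 4)
R_3 = 44.5 (n_3 = 5)
Step 3: H = 12/(N(N+1)) * sum(R_i^2/n_i) - 3(N+1)
     = 12/(14*15) * (38.5^2/5 + 22^2/4 + 44.5^2/5) - 3*15
     = 0.057143 * 813.5 - 45
     = 1.485714.
Step 4: Ties present; correction factor C = 1 - 12/(14^3 - 14) = 0.995604. Corrected H = 1.485714 / 0.995604 = 1.492274.
Step 5: Under H0, H ~ chi^2(2); p-value = 0.474195.
Step 6: alpha = 0.05. fail to reject H0.

H = 1.4923, df = 2, p = 0.474195, fail to reject H0.


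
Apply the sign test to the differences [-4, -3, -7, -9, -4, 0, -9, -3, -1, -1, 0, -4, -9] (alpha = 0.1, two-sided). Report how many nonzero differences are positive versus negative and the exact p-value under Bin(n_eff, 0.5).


Step 1: Discard zero differences. Original n = 13; n_eff = number of nonzero differences = 11.
Nonzero differences (with sign): -4, -3, -7, -9, -4, -9, -3, -1, -1, -4, -9
Step 2: Count signs: positive = 0, negative = 11.
Step 3: Under H0: P(positive) = 0.5, so the number of positives S ~ Bin(11, 0.5).
Step 4: Two-sided exact p-value = sum of Bin(11,0.5) probabilities at or below the observed probability = 0.000977.
Step 5: alpha = 0.1. reject H0.

n_eff = 11, pos = 0, neg = 11, p = 0.000977, reject H0.


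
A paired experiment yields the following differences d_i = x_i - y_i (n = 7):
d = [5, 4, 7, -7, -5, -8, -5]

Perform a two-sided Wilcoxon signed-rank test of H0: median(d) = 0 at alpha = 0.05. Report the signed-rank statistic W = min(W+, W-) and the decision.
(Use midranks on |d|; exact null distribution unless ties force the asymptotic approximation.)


Step 1: Drop any zero differences (none here) and take |d_i|.
|d| = [5, 4, 7, 7, 5, 8, 5]
Step 2: Midrank |d_i| (ties get averaged ranks).
ranks: |5|->3, |4|->1, |7|->5.5, |7|->5.5, |5|->3, |8|->7, |5|->3
Step 3: Attach original signs; sum ranks with positive sign and with negative sign.
W+ = 3 + 1 + 5.5 = 9.5
W- = 5.5 + 3 + 7 + 3 = 18.5
(Check: W+ + W- = 28 should equal n(n+1)/2 = 28.)
Step 4: Test statistic W = min(W+, W-) = 9.5.
Step 5: Ties in |d|, so use the tie-corrected normal approximation.
        E[W] = n(n+1)/4 = 7*8/4 = 14.
        Tie groups: |d|=5 (t=3), |d|=7 (t=2); sum(t^3 - t) = 30.
        Var[W] = n(n+1)(2n+1)/24 - sum(t^3-t)/48 = 840/24 - 30/48 = 34.375.
        z = (W - E[W]) / sqrt(Var[W]) = (9.5 - 14) / 5.8630 = -0.7675.
        Two-sided p = 2*Phi(z) = 0.442771.
Step 6: alpha = 0.05. fail to reject H0.

W+ = 9.5, W- = 18.5, W = min = 9.5, p = 0.442771, fail to reject H0.


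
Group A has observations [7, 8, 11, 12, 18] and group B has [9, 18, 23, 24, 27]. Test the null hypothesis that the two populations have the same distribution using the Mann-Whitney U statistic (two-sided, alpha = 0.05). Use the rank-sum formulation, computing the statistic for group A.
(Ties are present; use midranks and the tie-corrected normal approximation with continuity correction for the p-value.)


Step 1: Combine and sort all 10 observations; assign midranks.
sorted (value, group): (7,X), (8,X), (9,Y), (11,X), (12,X), (18,X), (18,Y), (23,Y), (24,Y), (27,Y)
ranks: 7->1, 8->2, 9->3, 11->4, 12->5, 18->6.5, 18->6.5, 23->8, 24->9, 27->10
Step 2: Rank sum for X: R1 = 1 + 2 + 4 + 5 + 6.5 = 18.5.
Step 3: U_X = R1 - n1(n1+1)/2 = 18.5 - 5*6/2 = 18.5 - 15 = 3.5.
       U_Y = n1*n2 - U_X = 25 - 3.5 = 21.5.
Step 4: Ties are present, so use the tie-corrected normal approximation (with continuity correction) for the p-value.
Step 5: p-value = 0.074913; compare to alpha = 0.05. fail to reject H0.

U_X = 3.5, p = 0.074913, fail to reject H0 at alpha = 0.05.


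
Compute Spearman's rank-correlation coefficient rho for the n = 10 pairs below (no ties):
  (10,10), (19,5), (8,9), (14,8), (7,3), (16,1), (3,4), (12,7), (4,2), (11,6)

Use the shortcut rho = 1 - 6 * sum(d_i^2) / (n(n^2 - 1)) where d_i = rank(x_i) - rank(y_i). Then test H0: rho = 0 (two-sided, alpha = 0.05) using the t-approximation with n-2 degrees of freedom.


Step 1: Rank x and y separately (midranks; no ties here).
rank(x): 10->5, 19->10, 8->4, 14->8, 7->3, 16->9, 3->1, 12->7, 4->2, 11->6
rank(y): 10->10, 5->5, 9->9, 8->8, 3->3, 1->1, 4->4, 7->7, 2->2, 6->6
Step 2: d_i = R_x(i) - R_y(i); compute d_i^2.
  (5-10)^2=25, (10-5)^2=25, (4-9)^2=25, (8-8)^2=0, (3-3)^2=0, (9-1)^2=64, (1-4)^2=9, (7-7)^2=0, (2-2)^2=0, (6-6)^2=0
sum(d^2) = 148.
Step 3: rho = 1 - 6*148 / (10*(10^2 - 1)) = 1 - 888/990 = 0.103030.
Step 4: Under H0, t = rho * sqrt((n-2)/(1-rho^2)) = 0.2930 ~ t(8).
Step 5: Two-sided p-value from the t-distribution with 8 df = 0.776998.
Step 6: alpha = 0.05. fail to reject H0.

rho = 0.1030, p = 0.776998, fail to reject H0 at alpha = 0.05.


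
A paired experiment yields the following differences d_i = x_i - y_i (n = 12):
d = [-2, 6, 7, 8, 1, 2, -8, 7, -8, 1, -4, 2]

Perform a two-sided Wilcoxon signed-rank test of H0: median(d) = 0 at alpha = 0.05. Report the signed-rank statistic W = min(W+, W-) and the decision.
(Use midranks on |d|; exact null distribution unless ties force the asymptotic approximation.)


Step 1: Drop any zero differences (none here) and take |d_i|.
|d| = [2, 6, 7, 8, 1, 2, 8, 7, 8, 1, 4, 2]
Step 2: Midrank |d_i| (ties get averaged ranks).
ranks: |2|->4, |6|->7, |7|->8.5, |8|->11, |1|->1.5, |2|->4, |8|->11, |7|->8.5, |8|->11, |1|->1.5, |4|->6, |2|->4
Step 3: Attach original signs; sum ranks with positive sign and with negative sign.
W+ = 7 + 8.5 + 11 + 1.5 + 4 + 8.5 + 1.5 + 4 = 46
W- = 4 + 11 + 11 + 6 = 32
(Check: W+ + W- = 78 should equal n(n+1)/2 = 78.)
Step 4: Test statistic W = min(W+, W-) = 32.
Step 5: Ties in |d|, so use the tie-corrected normal approximation.
        E[W] = n(n+1)/4 = 12*13/4 = 39.
        Tie groups: |d|=1 (t=2), |d|=2 (t=3), |d|=7 (t=2), |d|=8 (t=3); sum(t^3 - t) = 60.
        Var[W] = n(n+1)(2n+1)/24 - sum(t^3-t)/48 = 3900/24 - 60/48 = 161.25.
        z = (W - E[W]) / sqrt(Var[W]) = (32 - 39) / 12.6984 = -0.5512.
        Two-sided p = 2*Phi(z) = 0.581463.
Step 6: alpha = 0.05. fail to reject H0.

W+ = 46, W- = 32, W = min = 32, p = 0.581463, fail to reject H0.
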